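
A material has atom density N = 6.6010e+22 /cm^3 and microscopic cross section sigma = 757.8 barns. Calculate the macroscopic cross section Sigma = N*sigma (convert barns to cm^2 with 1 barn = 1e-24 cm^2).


Sigma = N * sigma_barns * 1e-24
Sigma = 6.6010e+22 * 757.8 * 1e-24
Sigma = 50.022 /cm

50.022


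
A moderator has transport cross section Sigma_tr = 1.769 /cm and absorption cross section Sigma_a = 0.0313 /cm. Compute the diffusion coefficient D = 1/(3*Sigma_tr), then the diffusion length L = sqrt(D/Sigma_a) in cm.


D = 1 / (3 * Sigma_tr) = 1 / (3 * 1.769) = 0.1884304 cm
L = sqrt(D / Sigma_a)
L = sqrt(0.1884304 / 0.0313)
L = 2.4536 cm

2.4536


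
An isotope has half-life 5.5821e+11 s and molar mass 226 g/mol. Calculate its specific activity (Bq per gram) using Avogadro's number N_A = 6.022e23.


lambda = ln(2) / t_half = ln(2) / 5.5821e+11 = 1.241732e-12 /s
SA = lambda * N_A / M
SA = 1.241732e-12 * 6.022e23 / 226
SA = 3.3087e+09 Bq/g

3.3087e+09


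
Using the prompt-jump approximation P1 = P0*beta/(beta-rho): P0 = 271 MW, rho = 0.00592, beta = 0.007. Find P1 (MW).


P1/P0 = beta / (beta - rho)
P1/P0 = 0.007 / (0.007 - 0.00592) = 6.481481
P1 = 271 * 6.481481 = 1756.5 MW

1756.5


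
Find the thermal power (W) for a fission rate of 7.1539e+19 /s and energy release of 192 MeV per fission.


P = fission_rate * E_MeV * 1.602e-13
P = 7.1539e+19 * 192 * 1.602e-13
P = 2.2004e+09 W

2.2004e+09


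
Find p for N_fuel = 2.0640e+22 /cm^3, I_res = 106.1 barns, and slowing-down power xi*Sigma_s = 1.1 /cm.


p = exp(-N * I * 1e-24 / (xi*Sigma_s))
p = exp(-2.0640e+22 * 106.1 * 1e-24 / 1.1)
p = 0.13658

0.13658


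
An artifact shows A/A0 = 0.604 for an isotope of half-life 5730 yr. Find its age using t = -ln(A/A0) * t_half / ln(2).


lambda = ln(2) / t_half = ln(2) / 5730 = 1.209681e-04 /yr
t = -ln(A/A0) / lambda
t = -ln(0.604) / 1.209681e-04
t = 4167.9 yr

4167.9


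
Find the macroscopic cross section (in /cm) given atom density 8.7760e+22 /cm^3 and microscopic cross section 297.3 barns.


Sigma = N * sigma_barns * 1e-24
Sigma = 8.7760e+22 * 297.3 * 1e-24
Sigma = 26.091 /cm

26.091


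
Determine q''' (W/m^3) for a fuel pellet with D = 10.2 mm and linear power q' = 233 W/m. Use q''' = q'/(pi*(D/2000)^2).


r = D / 2 / 1000 = 10.2 / 2 / 1000 = 0.0051 m
q''' = q' / (pi * r^2)
q''' = 233 / (pi * 0.0051^2)
q''' = 2.8514e+06 W/m^3

2.8514e+06


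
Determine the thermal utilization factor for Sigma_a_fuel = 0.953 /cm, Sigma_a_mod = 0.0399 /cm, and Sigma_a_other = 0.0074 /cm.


f = Sigma_a_fuel / (Sigma_a_fuel + Sigma_a_mod + Sigma_a_other)
f = 0.953 / (0.953 + 0.0399 + 0.0074)
f = 0.95271

0.95271


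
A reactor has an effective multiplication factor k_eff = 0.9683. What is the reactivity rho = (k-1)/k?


rho = (k_eff - 1) / k_eff
rho = (0.9683 - 1) / 0.9683
rho = -0.032738

-0.032738


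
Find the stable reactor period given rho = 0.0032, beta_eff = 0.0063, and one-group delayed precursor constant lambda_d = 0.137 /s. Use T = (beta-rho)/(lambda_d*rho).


T = (beta - rho) / (lambda_d * rho)
T = (0.0063 - 0.0032) / (0.137 * 0.0032)
T = 7.0712 s

7.0712


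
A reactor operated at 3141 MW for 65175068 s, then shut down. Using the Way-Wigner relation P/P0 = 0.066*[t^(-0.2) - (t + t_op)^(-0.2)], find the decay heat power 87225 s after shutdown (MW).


P/P0 = 0.066 * [t^(-0.2) - (t + t_op)^(-0.2)]
P/P0 = 0.066 * [87225^(-0.2) - (87225 + 65175068)^(-0.2)]
P/P0 = 0.066 * [0.1027713 - 0.02735694] = 0.004977348
P = 3141 * 0.004977348 = 15.634 MW

15.634


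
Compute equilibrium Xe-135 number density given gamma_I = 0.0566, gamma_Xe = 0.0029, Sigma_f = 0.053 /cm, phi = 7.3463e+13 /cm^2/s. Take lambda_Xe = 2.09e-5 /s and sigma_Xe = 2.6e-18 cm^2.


Xe_eq = (gamma_I + gamma_Xe) * Sigma_f * phi / (lambda_Xe + sigma_Xe * phi)
Numerator = (0.0566 + 0.0029) * 0.053 * 7.3463e+13 = 2.316656e+11
Denominator = 2.09e-5 + 2.6e-18 * 7.3463e+13 = 2.119038e-04
Xe_eq = 2.316656e+11 / 2.119038e-04 = 1.0933e+15 /cm^3

1.0933e+15


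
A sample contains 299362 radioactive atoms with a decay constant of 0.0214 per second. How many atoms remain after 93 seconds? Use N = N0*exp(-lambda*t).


N = N0 * exp(-lambda * t)
N = 299362 * exp(-0.0214 * 93)
N = 40913

40913


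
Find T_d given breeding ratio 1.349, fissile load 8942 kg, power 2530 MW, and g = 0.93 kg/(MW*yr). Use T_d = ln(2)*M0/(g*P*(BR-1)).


Breeding gain G = BR - 1 = 1.349 - 1 = 0.349
Fissile production rate = g * P * G = 0.93 * 2530 * 0.349 = 821.1621 kg/yr
T_d = ln(2) * M0 / (g * P * G)
T_d = ln(2) * 8942 / 821.1621 = 7.5480 yr

7.5480


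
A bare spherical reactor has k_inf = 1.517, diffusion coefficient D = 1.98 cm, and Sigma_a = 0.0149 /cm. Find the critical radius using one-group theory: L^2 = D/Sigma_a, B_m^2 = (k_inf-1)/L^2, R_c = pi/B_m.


L^2 = D / Sigma_a = 1.98 / 0.0149 = 132.8859 cm^2
B_m^2 = (k_inf - 1) / L^2 = (1.517 - 1) / 132.8859 = 0.003890556 /cm^2
For a bare sphere: B_g = pi/R, so R_c = pi / sqrt(B_m^2)
R_c = pi / sqrt(0.003890556) = 50.367 cm

50.367


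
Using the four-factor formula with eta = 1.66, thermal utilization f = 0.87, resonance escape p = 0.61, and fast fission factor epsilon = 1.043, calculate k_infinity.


k_inf = eta * f * p * epsilon
k_inf = 1.66 * 0.87 * 0.61 * 1.043
k_inf = 0.91884

0.91884


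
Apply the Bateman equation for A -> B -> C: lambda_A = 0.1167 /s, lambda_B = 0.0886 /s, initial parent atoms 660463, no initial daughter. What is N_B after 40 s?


N_B(t) = lambda_A * N_A0 / (lambda_B - lambda_A) * [exp(-lambda_A*t) - exp(-lambda_B*t)]
exp(-0.1167*40) = 0.009391033; exp(-0.0886*40) = 0.02889751
N_B = 0.1167 * 660463 / (0.0886 - 0.1167) * (0.009391033 - 0.02889751)
N_B = 53505

53505


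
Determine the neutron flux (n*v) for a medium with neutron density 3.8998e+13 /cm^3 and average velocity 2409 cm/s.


phi = n * v
phi = 3.8998e+13 * 2409
phi = 9.3946e+16 /cm^2/s

9.3946e+16


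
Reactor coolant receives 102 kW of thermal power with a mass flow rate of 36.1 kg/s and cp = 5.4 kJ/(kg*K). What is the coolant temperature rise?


dT = Q / (m_dot * cp)
dT = 102 / (36.1 * 5.4)
dT = 0.52324 C

0.52324


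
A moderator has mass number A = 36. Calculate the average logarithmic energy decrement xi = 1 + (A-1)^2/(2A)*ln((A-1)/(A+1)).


xi = 1 + (A-1)^2/(2A) * ln((A-1)/(A+1))
xi = 1 + (36-1)^2/(2*36) * ln((36-1)/(36 +1))
xi = 0.054541

0.054541


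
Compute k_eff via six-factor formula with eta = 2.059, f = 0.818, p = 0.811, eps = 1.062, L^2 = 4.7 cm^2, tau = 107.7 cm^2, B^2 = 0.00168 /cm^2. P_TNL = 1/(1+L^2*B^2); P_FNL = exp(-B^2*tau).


k_inf = eta*f*p*eps = 2.059*0.818*0.811*1.062 = 1.450625
P_TNL = 1/(1 + L^2*B^2) = 1/(1 + 4.7*0.00168) = 0.9921659
P_FNL = exp(-B^2*tau) = exp(-0.00168*107.7) = 0.8344888
k_eff = k_inf * P_TNL * P_FNL = 1.450625 * 0.9921659 * 0.8344888
k_eff = 1.2010

1.2010


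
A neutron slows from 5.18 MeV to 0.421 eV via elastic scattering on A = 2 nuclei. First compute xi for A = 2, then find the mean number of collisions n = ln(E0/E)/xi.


xi = 1 + (A-1)^2/(2A)*ln((A-1)/(A+1)) = 0.7253469 (for A = 2)
n = ln(E0/E) / xi
n = ln(5.18e6 / 0.421) / 0.7253469
n = ln(1.230404e+07) / 0.7253469 = 22.507

22.507


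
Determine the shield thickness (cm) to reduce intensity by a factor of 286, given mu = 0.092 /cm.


x = ln(factor) / mu
x = ln(286) / 0.092
x = 61.478 cm

61.478


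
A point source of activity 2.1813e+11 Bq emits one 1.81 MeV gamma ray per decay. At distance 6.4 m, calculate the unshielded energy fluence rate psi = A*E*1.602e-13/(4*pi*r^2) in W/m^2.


psi = A * E * 1.602e-13 / (4*pi*r^2)
psi = 2.1813e+11 * 1.81 * 1.602e-13 / (4*pi*6.4^2)
psi = 1.2288e-04 W/m^2

1.2288e-04


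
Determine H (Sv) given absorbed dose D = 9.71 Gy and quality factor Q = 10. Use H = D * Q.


H = D * Q
H = 9.71 * 10
H = 97.100 Sv

97.100


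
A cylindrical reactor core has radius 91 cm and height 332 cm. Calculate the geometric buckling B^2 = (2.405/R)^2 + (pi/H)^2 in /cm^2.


B^2 = (2.405/R)^2 + (pi/H)^2
B^2 = (2.405/91)^2 + (pi/332)^2
B^2 = 7.8801e-04 /cm^2

7.8801e-04


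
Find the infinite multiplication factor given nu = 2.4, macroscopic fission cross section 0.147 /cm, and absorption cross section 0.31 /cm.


k_inf = nu * Sigma_f / Sigma_a
k_inf = 2.4 * 0.147 / 0.31
k_inf = 1.1381

1.1381


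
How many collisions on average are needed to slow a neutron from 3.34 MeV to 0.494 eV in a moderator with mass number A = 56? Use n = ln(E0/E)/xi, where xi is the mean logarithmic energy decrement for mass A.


xi = 1 + (A-1)^2/(2A)*ln((A-1)/(A+1)) = 0.03529286 (for A = 56)
n = ln(E0/E) / xi
n = ln(3.34e6 / 0.494) / 0.03529286
n = ln(6.761134e+06) / 0.03529286 = 445.61

445.61


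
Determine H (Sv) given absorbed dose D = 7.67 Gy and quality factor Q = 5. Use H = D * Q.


H = D * Q
H = 7.67 * 5
H = 38.350 Sv

38.350


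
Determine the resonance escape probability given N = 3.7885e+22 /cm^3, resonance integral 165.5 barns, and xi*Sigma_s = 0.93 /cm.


p = exp(-N * I * 1e-24 / (xi*Sigma_s))
p = exp(-3.7885e+22 * 165.5 * 1e-24 / 0.93)
p = 0.0011804

0.0011804


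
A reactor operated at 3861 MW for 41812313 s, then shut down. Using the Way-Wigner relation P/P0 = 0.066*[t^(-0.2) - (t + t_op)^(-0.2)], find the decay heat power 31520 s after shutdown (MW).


P/P0 = 0.066 * [t^(-0.2) - (t + t_op)^(-0.2)]
P/P0 = 0.066 * [31520^(-0.2) - (31520 + 41812313)^(-0.2)]
P/P0 = 0.066 * [0.1259745 - 0.02990017] = 0.006340906
P = 3861 * 0.006340906 = 24.482 MW

24.482


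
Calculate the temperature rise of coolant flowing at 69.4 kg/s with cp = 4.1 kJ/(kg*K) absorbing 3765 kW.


dT = Q / (m_dot * cp)
dT = 3765 / (69.4 * 4.1)
dT = 13.232 C

13.232


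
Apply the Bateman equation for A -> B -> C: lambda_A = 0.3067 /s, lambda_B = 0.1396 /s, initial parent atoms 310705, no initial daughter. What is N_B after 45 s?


N_B(t) = lambda_A * N_A0 / (lambda_B - lambda_A) * [exp(-lambda_A*t) - exp(-lambda_B*t)]
exp(-0.3067*45) = 1.014109e-06; exp(-0.1396*45) = 0.001869658
N_B = 0.3067 * 310705 / (0.1396 - 0.3067) * (1.014109e-06 - 0.001869658)
N_B = 1065.6

1065.6


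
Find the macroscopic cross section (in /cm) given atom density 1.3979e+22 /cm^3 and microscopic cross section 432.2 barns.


Sigma = N * sigma_barns * 1e-24
Sigma = 1.3979e+22 * 432.2 * 1e-24
Sigma = 6.0417 /cm

6.0417


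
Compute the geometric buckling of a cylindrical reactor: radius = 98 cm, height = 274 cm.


B^2 = (2.405/R)^2 + (pi/H)^2
B^2 = (2.405/98)^2 + (pi/274)^2
B^2 = 7.3371e-04 /cm^2

7.3371e-04


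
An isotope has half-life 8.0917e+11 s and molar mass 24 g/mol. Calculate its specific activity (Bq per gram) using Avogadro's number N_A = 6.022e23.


lambda = ln(2) / t_half = ln(2) / 8.0917e+11 = 8.566150e-13 /s
SA = lambda * N_A / M
SA = 8.566150e-13 * 6.022e23 / 24
SA = 2.1494e+10 Bq/g

2.1494e+10


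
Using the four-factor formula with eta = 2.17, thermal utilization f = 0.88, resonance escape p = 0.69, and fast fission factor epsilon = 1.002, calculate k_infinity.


k_inf = eta * f * p * epsilon
k_inf = 2.17 * 0.88 * 0.69 * 1.002
k_inf = 1.3203

1.3203


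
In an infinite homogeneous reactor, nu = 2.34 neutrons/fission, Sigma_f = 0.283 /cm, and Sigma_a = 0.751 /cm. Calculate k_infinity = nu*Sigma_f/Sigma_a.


k_inf = nu * Sigma_f / Sigma_a
k_inf = 2.34 * 0.283 / 0.751
k_inf = 0.88178

0.88178


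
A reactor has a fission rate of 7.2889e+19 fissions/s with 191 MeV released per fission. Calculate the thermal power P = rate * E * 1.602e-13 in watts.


P = fission_rate * E_MeV * 1.602e-13
P = 7.2889e+19 * 191 * 1.602e-13
P = 2.2303e+09 W

2.2303e+09


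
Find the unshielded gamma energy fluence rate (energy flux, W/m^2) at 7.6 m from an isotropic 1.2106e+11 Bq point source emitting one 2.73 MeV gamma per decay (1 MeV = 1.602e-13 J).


psi = A * E * 1.602e-13 / (4*pi*r^2)
psi = 1.2106e+11 * 2.73 * 1.602e-13 / (4*pi*7.6^2)
psi = 7.2944e-05 W/m^2

7.2944e-05


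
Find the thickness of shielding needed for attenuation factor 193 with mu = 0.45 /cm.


x = ln(factor) / mu
x = ln(193) / 0.45
x = 11.695 cm

11.695


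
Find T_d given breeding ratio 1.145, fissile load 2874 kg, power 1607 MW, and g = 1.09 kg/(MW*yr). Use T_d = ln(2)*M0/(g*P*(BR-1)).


Breeding gain G = BR - 1 = 1.145 - 1 = 0.145
Fissile production rate = g * P * G = 1.09 * 1607 * 0.145 = 253.98635 kg/yr
T_d = ln(2) * M0 / (g * P * G)
T_d = ln(2) * 2874 / 253.98635 = 7.8434 yr

7.8434


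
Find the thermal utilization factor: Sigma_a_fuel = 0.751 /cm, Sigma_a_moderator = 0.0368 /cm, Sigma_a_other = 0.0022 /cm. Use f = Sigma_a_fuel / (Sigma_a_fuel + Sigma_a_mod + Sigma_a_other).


f = Sigma_a_fuel / (Sigma_a_fuel + Sigma_a_mod + Sigma_a_other)
f = 0.751 / (0.751 + 0.0368 + 0.0022)
f = 0.95063

0.95063


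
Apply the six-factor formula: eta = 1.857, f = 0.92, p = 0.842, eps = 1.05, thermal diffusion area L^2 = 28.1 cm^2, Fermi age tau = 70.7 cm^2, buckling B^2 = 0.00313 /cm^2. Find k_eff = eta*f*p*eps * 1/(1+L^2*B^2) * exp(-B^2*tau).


k_inf = eta*f*p*eps = 1.857*0.92*0.842*1.05 = 1.510432
P_TNL = 1/(1 + L^2*B^2) = 1/(1 + 28.1*0.00313) = 0.9191574
P_FNL = exp(-B^2*tau) = exp(-0.00313*70.7) = 0.8014834
k_eff = k_inf * P_TNL * P_FNL = 1.510432 * 0.9191574 * 0.8014834
k_eff = 1.1127

1.1127


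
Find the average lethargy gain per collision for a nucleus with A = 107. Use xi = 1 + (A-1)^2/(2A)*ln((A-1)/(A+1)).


xi = 1 + (A-1)^2/(2A) * ln((A-1)/(A+1))
xi = 1 + (107-1)^2/(2*107) * ln((107-1)/(107 +1))
xi = 0.018576

0.018576


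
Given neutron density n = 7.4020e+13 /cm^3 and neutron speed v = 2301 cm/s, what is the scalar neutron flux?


phi = n * v
phi = 7.4020e+13 * 2301
phi = 1.7032e+17 /cm^2/s

1.7032e+17


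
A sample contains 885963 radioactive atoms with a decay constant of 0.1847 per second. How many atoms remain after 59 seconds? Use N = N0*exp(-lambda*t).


N = N0 * exp(-lambda * t)
N = 885963 * exp(-0.1847 * 59)
N = 16.398

16.398


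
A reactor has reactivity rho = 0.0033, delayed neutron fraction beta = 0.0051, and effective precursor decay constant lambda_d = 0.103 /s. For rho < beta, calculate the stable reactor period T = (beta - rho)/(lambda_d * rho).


T = (beta - rho) / (lambda_d * rho)
T = (0.0051 - 0.0033) / (0.103 * 0.0033)
T = 5.2957 s

5.2957


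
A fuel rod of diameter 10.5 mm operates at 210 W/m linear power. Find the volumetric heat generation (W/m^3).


r = D / 2 / 1000 = 10.5 / 2 / 1000 = 0.00525 m
q''' = q' / (pi * r^2)
q''' = 210 / (pi * 0.00525^2)
q''' = 2.4252e+06 W/m^3

2.4252e+06


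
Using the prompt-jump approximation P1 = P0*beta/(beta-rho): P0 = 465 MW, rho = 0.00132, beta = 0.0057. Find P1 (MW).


P1/P0 = beta / (beta - rho)
P1/P0 = 0.0057 / (0.0057 - 0.00132) = 1.301370
P1 = 465 * 1.301370 = 605.14 MW

605.14


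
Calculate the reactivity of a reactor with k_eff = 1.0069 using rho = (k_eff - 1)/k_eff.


rho = (k_eff - 1) / k_eff
rho = (1.0069 - 1) / 1.0069
rho = 0.0068527

0.0068527


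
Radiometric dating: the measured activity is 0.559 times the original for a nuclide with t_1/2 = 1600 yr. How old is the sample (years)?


lambda = ln(2) / t_half = ln(2) / 1600 = 4.332170e-04 /yr
t = -ln(A/A0) / lambda
t = -ln(0.559) / 4.332170e-04
t = 1342.5 yr

1342.5


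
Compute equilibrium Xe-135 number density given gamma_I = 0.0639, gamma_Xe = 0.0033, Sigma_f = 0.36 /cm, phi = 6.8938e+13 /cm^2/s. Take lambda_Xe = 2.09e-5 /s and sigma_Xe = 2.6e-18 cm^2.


Xe_eq = (gamma_I + gamma_Xe) * Sigma_f * phi / (lambda_Xe + sigma_Xe * phi)
Numerator = (0.0639 + 0.0033) * 0.36 * 6.8938e+13 = 1.667748e+12
Denominator = 2.09e-5 + 2.6e-18 * 6.8938e+13 = 2.001388e-04
Xe_eq = 1.667748e+12 / 2.001388e-04 = 8.3330e+15 /cm^3

8.3330e+15


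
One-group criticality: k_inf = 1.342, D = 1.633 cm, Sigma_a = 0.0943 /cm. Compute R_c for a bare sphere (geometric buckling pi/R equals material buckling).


L^2 = D / Sigma_a = 1.633 / 0.0943 = 17.31707 cm^2
B_m^2 = (k_inf - 1) / L^2 = (1.342 - 1) / 17.31707 = 0.01974930 /cm^2
For a bare sphere: B_g = pi/R, so R_c = pi / sqrt(B_m^2)
R_c = pi / sqrt(0.01974930) = 22.355 cm

22.355


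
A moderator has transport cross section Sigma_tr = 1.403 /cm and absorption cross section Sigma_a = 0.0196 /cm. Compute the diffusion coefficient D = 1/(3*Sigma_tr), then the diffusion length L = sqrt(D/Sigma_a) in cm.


D = 1 / (3 * Sigma_tr) = 1 / (3 * 1.403) = 0.2375861 cm
L = sqrt(D / Sigma_a)
L = sqrt(0.2375861 / 0.0196)
L = 3.4816 cm

3.4816


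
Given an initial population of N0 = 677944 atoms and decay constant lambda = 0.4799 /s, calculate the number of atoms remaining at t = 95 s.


N = N0 * exp(-lambda * t)
N = 677944 * exp(-0.4799 * 95)
N = 1.0752e-14

1.0752e-14


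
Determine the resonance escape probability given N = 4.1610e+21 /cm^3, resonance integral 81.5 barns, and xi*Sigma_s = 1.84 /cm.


p = exp(-N * I * 1e-24 / (xi*Sigma_s))
p = exp(-4.1610e+21 * 81.5 * 1e-24 / 1.84)
p = 0.83168

0.83168


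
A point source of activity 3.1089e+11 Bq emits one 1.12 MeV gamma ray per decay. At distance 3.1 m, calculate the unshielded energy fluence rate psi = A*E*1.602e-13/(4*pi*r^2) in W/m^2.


psi = A * E * 1.602e-13 / (4*pi*r^2)
psi = 3.1089e+11 * 1.12 * 1.602e-13 / (4*pi*3.1^2)
psi = 4.6191e-04 W/m^2

4.6191e-04


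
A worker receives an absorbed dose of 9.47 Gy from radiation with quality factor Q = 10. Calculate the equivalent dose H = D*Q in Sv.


H = D * Q
H = 9.47 * 10
H = 94.700 Sv

94.700


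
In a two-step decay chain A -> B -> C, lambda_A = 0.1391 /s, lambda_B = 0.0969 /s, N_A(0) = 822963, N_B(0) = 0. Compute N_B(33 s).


N_B(t) = lambda_A * N_A0 / (lambda_B - lambda_A) * [exp(-lambda_A*t) - exp(-lambda_B*t)]
exp(-0.1391*33) = 0.01014981; exp(-0.0969*33) = 0.04085606
N_B = 0.1391 * 822963 / (0.0969 - 0.1391) * (0.01014981 - 0.04085606)
N_B = 83296

83296


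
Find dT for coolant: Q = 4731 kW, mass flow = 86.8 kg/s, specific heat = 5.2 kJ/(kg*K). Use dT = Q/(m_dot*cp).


dT = Q / (m_dot * cp)
dT = 4731 / (86.8 * 5.2)
dT = 10.482 C

10.482


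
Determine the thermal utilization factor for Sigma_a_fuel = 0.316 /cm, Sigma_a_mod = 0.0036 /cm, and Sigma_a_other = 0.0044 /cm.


f = Sigma_a_fuel / (Sigma_a_fuel + Sigma_a_mod + Sigma_a_other)
f = 0.316 / (0.316 + 0.0036 + 0.0044)
f = 0.97531

0.97531


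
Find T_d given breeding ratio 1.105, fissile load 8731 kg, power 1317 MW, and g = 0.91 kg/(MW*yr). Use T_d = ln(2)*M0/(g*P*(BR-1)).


Breeding gain G = BR - 1 = 1.105 - 1 = 0.105
Fissile production rate = g * P * G = 0.91 * 1317 * 0.105 = 125.83935 kg/yr
T_d = ln(2) * M0 / (g * P * G)
T_d = ln(2) * 8731 / 125.83935 = 48.092 yr

48.092


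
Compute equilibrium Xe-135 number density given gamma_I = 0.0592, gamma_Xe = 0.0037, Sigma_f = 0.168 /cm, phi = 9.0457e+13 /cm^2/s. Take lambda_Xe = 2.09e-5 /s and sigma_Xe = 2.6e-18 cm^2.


Xe_eq = (gamma_I + gamma_Xe) * Sigma_f * phi / (lambda_Xe + sigma_Xe * phi)
Numerator = (0.0592 + 0.0037) * 0.168 * 9.0457e+13 = 9.558772e+11
Denominator = 2.09e-5 + 2.6e-18 * 9.0457e+13 = 2.560882e-04
Xe_eq = 9.558772e+11 / 2.560882e-04 = 3.7326e+15 /cm^3

3.7326e+15


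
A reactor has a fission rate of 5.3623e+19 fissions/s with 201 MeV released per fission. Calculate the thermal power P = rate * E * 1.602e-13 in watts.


P = fission_rate * E_MeV * 1.602e-13
P = 5.3623e+19 * 201 * 1.602e-13
P = 1.7267e+09 W

1.7267e+09


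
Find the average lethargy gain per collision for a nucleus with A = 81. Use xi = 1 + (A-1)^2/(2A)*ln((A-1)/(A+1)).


xi = 1 + (A-1)^2/(2A) * ln((A-1)/(A+1))
xi = 1 + (81-1)^2/(2*81) * ln((81-1)/(81 +1))
xi = 0.024489

0.024489


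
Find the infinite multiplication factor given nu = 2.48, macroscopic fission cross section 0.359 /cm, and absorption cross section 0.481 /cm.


k_inf = nu * Sigma_f / Sigma_a
k_inf = 2.48 * 0.359 / 0.481
k_inf = 1.8510

1.8510


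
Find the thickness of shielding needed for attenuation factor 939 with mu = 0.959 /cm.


x = ln(factor) / mu
x = ln(939) / 0.959
x = 7.1375 cm

7.1375


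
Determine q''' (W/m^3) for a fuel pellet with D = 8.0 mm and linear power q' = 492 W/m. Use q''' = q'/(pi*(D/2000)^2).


r = D / 2 / 1000 = 8.0 / 2 / 1000 = 0.004 m
q''' = q' / (pi * r^2)
q''' = 492 / (pi * 0.004^2)
q''' = 9.7880e+06 W/m^3

9.7880e+06


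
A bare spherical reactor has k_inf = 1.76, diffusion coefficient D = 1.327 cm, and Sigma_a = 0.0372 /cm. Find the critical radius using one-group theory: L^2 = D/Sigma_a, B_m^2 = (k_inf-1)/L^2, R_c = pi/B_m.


L^2 = D / Sigma_a = 1.327 / 0.0372 = 35.67204 cm^2
B_m^2 = (k_inf - 1) / L^2 = (1.76 - 1) / 35.67204 = 0.02130520 /cm^2
For a bare sphere: B_g = pi/R, so R_c = pi / sqrt(B_m^2)
R_c = pi / sqrt(0.02130520) = 21.523 cm

21.523


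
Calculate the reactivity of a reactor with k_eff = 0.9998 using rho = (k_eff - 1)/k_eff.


rho = (k_eff - 1) / k_eff
rho = (0.9998 - 1) / 0.9998
rho = -2.0004e-04

-2.0004e-04


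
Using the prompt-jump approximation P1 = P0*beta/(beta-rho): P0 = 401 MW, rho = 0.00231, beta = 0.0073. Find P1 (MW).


P1/P0 = beta / (beta - rho)
P1/P0 = 0.0073 / (0.0073 - 0.00231) = 1.462926
P1 = 401 * 1.462926 = 586.63 MW

586.63


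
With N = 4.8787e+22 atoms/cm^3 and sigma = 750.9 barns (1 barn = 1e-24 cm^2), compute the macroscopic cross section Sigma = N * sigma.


Sigma = N * sigma_barns * 1e-24
Sigma = 4.8787e+22 * 750.9 * 1e-24
Sigma = 36.634 /cm

36.634


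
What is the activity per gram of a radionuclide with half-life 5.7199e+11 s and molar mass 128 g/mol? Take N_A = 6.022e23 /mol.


lambda = ln(2) / t_half = ln(2) / 5.7199e+11 = 1.211817e-12 /s
SA = lambda * N_A / M
SA = 1.211817e-12 * 6.022e23 / 128
SA = 5.7012e+09 Bq/g

5.7012e+09


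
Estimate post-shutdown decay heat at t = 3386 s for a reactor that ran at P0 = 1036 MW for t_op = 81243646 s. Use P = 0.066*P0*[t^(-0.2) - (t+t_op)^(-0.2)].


P/P0 = 0.066 * [t^(-0.2) - (t + t_op)^(-0.2)]
P/P0 = 0.066 * [3386^(-0.2) - (3386 + 81243646)^(-0.2)]
P/P0 = 0.066 * [0.1968170 - 0.02618415] = 0.01126177
P = 1036 * 0.01126177 = 11.667 MW

11.667


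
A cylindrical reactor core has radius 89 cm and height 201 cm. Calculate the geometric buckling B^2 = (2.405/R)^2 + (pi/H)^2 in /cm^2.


B^2 = (2.405/R)^2 + (pi/H)^2
B^2 = (2.405/89)^2 + (pi/201)^2
B^2 = 9.7451e-04 /cm^2

9.7451e-04


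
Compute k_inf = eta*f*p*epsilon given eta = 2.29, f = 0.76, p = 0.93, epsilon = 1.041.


k_inf = eta * f * p * epsilon
k_inf = 2.29 * 0.76 * 0.93 * 1.041
k_inf = 1.6849

1.6849


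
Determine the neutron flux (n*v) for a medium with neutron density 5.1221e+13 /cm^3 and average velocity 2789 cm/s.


phi = n * v
phi = 5.1221e+13 * 2789
phi = 1.4286e+17 /cm^2/s

1.4286e+17


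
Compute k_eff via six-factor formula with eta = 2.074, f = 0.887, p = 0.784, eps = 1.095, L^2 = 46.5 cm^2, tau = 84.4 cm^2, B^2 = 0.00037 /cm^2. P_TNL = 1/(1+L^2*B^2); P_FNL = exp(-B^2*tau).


k_inf = eta*f*p*eps = 2.074*0.887*0.784*1.095 = 1.579292
P_TNL = 1/(1 + L^2*B^2) = 1/(1 + 46.5*0.00037) = 0.9830860
P_FNL = exp(-B^2*tau) = exp(-0.00037*84.4) = 0.9692546
k_eff = k_inf * P_TNL * P_FNL = 1.579292 * 0.9830860 * 0.9692546
k_eff = 1.5048

1.5048


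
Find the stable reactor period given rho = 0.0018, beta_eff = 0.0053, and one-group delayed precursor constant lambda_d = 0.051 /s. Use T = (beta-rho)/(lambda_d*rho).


T = (beta - rho) / (lambda_d * rho)
T = (0.0053 - 0.0018) / (0.051 * 0.0018)
T = 38.126 s

38.126


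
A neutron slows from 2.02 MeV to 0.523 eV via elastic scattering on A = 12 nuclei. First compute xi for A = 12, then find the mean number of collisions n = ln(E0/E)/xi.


xi = 1 + (A-1)^2/(2A)*ln((A-1)/(A+1)) = 0.1577690 (for A = 12)
n = ln(E0/E) / xi
n = ln(2.02e6 / 0.523) / 0.1577690
n = ln(3.862333e+06) / 0.1577690 = 96.133

96.133


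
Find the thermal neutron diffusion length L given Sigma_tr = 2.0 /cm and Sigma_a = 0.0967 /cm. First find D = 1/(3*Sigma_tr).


D = 1 / (3 * Sigma_tr) = 1 / (3 * 2.0) = 0.1666667 cm
L = sqrt(D / Sigma_a)
L = sqrt(0.1666667 / 0.0967)
L = 1.3128 cm

1.3128


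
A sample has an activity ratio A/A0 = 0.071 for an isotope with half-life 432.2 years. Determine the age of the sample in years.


lambda = ln(2) / t_half = ln(2) / 432.2 = 0.001603765 /yr
t = -ln(A/A0) / lambda
t = -ln(0.071) / 0.001603765
t = 1649.3 yr

1649.3


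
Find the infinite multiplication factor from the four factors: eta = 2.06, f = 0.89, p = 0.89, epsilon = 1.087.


k_inf = eta * f * p * epsilon
k_inf = 2.06 * 0.89 * 0.89 * 1.087
k_inf = 1.7737

1.7737


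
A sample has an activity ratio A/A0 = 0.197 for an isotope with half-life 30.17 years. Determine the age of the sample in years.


lambda = ln(2) / t_half = ln(2) / 30.17 = 0.02297472 /yr
t = -ln(A/A0) / lambda
t = -ln(0.197) / 0.02297472
t = 70.710 yr

70.710


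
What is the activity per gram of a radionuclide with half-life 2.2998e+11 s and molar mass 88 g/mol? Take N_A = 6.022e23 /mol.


lambda = ln(2) / t_half = ln(2) / 2.2998e+11 = 3.013945e-12 /s
SA = lambda * N_A / M
SA = 3.013945e-12 * 6.022e23 / 88
SA = 2.0625e+10 Bq/g

2.0625e+10


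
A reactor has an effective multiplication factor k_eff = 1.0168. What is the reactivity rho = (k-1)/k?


rho = (k_eff - 1) / k_eff
rho = (1.0168 - 1) / 1.0168
rho = 0.016522

0.016522


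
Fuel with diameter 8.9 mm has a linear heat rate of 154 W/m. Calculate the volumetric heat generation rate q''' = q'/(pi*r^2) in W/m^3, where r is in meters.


r = D / 2 / 1000 = 8.9 / 2 / 1000 = 0.00445 m
q''' = q' / (pi * r^2)
q''' = 154 / (pi * 0.00445^2)
q''' = 2.4754e+06 W/m^3

2.4754e+06


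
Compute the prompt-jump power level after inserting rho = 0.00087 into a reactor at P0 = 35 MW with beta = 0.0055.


P1/P0 = beta / (beta - rho)
P1/P0 = 0.0055 / (0.0055 - 0.00087) = 1.187905
P1 = 35 * 1.187905 = 41.577 MW

41.577


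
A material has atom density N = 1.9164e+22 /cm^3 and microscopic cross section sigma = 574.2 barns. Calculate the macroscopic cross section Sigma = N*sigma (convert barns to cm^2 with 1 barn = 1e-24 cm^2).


Sigma = N * sigma_barns * 1e-24
Sigma = 1.9164e+22 * 574.2 * 1e-24
Sigma = 11.004 /cm

11.004


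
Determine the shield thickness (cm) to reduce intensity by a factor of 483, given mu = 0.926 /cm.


x = ln(factor) / mu
x = ln(483) / 0.926
x = 6.6739 cm

6.6739


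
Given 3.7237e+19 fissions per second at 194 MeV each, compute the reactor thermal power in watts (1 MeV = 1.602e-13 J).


P = fission_rate * E_MeV * 1.602e-13
P = 3.7237e+19 * 194 * 1.602e-13
P = 1.1573e+09 W

1.1573e+09


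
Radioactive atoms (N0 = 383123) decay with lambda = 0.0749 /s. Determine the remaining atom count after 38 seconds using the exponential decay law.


N = N0 * exp(-lambda * t)
N = 383123 * exp(-0.0749 * 38)
N = 22246

22246


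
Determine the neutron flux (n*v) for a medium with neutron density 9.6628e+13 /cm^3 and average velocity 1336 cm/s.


phi = n * v
phi = 9.6628e+13 * 1336
phi = 1.2910e+17 /cm^2/s

1.2910e+17


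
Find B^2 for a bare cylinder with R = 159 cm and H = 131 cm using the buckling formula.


B^2 = (2.405/R)^2 + (pi/H)^2
B^2 = (2.405/159)^2 + (pi/131)^2
B^2 = 8.0391e-04 /cm^2

8.0391e-04


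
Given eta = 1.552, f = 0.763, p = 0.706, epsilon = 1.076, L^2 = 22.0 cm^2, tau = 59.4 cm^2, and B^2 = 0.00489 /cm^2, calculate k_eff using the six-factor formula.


k_inf = eta*f*p*eps = 1.552*0.763*0.706*1.076 = 0.8995664
P_TNL = 1/(1 + L^2*B^2) = 1/(1 + 22.0*0.00489) = 0.9028693
P_FNL = exp(-B^2*tau) = exp(-0.00489*59.4) = 0.7479150
k_eff = k_inf * P_TNL * P_FNL = 0.8995664 * 0.9028693 * 0.7479150
k_eff = 0.60745

0.60745


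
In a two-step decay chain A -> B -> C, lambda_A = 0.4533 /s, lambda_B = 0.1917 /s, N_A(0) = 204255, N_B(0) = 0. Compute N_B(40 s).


N_B(t) = lambda_A * N_A0 / (lambda_B - lambda_A) * [exp(-lambda_A*t) - exp(-lambda_B*t)]
exp(-0.4533*40) = 1.334666e-08; exp(-0.1917*40) = 4.675520e-04
N_B = 0.4533 * 204255 / (0.1917 - 0.4533) * (1.334666e-08 - 4.675520e-04)
N_B = 165.48

165.48


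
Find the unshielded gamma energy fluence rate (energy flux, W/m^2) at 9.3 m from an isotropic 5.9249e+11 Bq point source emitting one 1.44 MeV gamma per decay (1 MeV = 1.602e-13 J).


psi = A * E * 1.602e-13 / (4*pi*r^2)
psi = 5.9249e+11 * 1.44 * 1.602e-13 / (4*pi*9.3^2)
psi = 1.2576e-04 W/m^2

1.2576e-04


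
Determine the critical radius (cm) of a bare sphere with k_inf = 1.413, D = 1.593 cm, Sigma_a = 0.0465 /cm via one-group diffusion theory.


L^2 = D / Sigma_a = 1.593 / 0.0465 = 34.25806 cm^2
B_m^2 = (k_inf - 1) / L^2 = (1.413 - 1) / 34.25806 = 0.01205556 /cm^2
For a bare sphere: B_g = pi/R, so R_c = pi / sqrt(B_m^2)
R_c = pi / sqrt(0.01205556) = 28.613 cm

28.613


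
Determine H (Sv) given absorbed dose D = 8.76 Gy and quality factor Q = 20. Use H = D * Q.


H = D * Q
H = 8.76 * 20
H = 175.20 Sv

175.20


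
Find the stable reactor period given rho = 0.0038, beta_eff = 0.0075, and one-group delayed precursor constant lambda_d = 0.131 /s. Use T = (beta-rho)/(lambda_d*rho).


T = (beta - rho) / (lambda_d * rho)
T = (0.0075 - 0.0038) / (0.131 * 0.0038)
T = 7.4327 s

7.4327


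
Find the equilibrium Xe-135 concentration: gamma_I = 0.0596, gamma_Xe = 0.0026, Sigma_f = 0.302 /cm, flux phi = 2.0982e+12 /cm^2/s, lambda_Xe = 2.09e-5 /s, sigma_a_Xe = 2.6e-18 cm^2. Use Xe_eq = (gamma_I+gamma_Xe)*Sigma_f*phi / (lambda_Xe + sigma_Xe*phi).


Xe_eq = (gamma_I + gamma_Xe) * Sigma_f * phi / (lambda_Xe + sigma_Xe * phi)
Numerator = (0.0596 + 0.0026) * 0.302 * 2.0982e+12 = 3.941343e+10
Denominator = 2.09e-5 + 2.6e-18 * 2.0982e+12 = 2.635532e-05
Xe_eq = 3.941343e+10 / 2.635532e-05 = 1.4955e+15 /cm^3

1.4955e+15


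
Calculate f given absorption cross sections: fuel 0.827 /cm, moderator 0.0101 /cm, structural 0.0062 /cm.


f = Sigma_a_fuel / (Sigma_a_fuel + Sigma_a_mod + Sigma_a_other)
f = 0.827 / (0.827 + 0.0101 + 0.0062)
f = 0.98067

0.98067


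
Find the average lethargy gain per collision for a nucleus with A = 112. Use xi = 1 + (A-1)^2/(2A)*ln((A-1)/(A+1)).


xi = 1 + (A-1)^2/(2A) * ln((A-1)/(A+1))
xi = 1 + (112-1)^2/(2*112) * ln((112-1)/(112 +1))
xi = 0.017751

0.017751


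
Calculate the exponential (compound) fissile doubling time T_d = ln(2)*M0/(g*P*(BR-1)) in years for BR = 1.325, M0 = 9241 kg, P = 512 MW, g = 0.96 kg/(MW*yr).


Breeding gain G = BR - 1 = 1.325 - 1 = 0.325
Fissile production rate = g * P * G = 0.96 * 512 * 0.325 = 159.744 kg/yr
T_d = ln(2) * M0 / (g * P * G)
T_d = ln(2) * 9241 / 159.744 = 40.098 yr

40.098


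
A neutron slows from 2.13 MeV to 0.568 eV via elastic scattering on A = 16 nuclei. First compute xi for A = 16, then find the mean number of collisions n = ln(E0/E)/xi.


xi = 1 + (A-1)^2/(2A)*ln((A-1)/(A+1)) = 0.1199467 (for A = 16)
n = ln(E0/E) / xi
n = ln(2.13e6 / 0.568) / 0.1199467
n = ln(3.750000e+06) / 0.1199467 = 126.20

126.20


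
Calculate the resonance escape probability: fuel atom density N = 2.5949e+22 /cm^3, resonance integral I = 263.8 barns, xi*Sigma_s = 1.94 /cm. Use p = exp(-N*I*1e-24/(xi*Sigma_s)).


p = exp(-N * I * 1e-24 / (xi*Sigma_s))
p = exp(-2.5949e+22 * 263.8 * 1e-24 / 1.94)
p = 0.029348

0.029348


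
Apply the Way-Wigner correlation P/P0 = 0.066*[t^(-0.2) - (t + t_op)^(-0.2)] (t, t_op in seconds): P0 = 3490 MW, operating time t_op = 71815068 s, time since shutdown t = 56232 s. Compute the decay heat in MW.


P/P0 = 0.066 * [t^(-0.2) - (t + t_op)^(-0.2)]
P/P0 = 0.066 * [56232^(-0.2) - (56232 + 71815068)^(-0.2)]
P/P0 = 0.066 * [0.1122027 - 0.02683422] = 0.005634320
P = 3490 * 0.005634320 = 19.664 MW

19.664


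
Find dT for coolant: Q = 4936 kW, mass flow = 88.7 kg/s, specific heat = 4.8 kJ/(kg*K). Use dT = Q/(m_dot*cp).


dT = Q / (m_dot * cp)
dT = 4936 / (88.7 * 4.8)
dT = 11.593 C

11.593


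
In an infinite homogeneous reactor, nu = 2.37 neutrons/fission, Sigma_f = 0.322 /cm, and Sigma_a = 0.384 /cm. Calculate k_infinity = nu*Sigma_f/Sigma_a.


k_inf = nu * Sigma_f / Sigma_a
k_inf = 2.37 * 0.322 / 0.384
k_inf = 1.9873

1.9873


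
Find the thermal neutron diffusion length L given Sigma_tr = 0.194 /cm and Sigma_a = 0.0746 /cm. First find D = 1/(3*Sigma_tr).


D = 1 / (3 * Sigma_tr) = 1 / (3 * 0.194) = 1.718213 cm
L = sqrt(D / Sigma_a)
L = sqrt(1.718213 / 0.0746)
L = 4.7992 cm

4.7992


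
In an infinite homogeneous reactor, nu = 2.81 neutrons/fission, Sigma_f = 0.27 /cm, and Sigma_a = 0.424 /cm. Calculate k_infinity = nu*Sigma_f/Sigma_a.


k_inf = nu * Sigma_f / Sigma_a
k_inf = 2.81 * 0.27 / 0.424
k_inf = 1.7894

1.7894


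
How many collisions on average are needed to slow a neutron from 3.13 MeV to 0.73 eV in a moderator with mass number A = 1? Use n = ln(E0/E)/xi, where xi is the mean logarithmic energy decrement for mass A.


xi = 1 + (A-1)^2/(2A)*ln((A-1)/(A+1)) = 1 (for A = 1)
n = ln(E0/E) / xi
n = ln(3.13e6 / 0.73) / 1
n = ln(4.287671e+06) / 1 = 15.271

15.271


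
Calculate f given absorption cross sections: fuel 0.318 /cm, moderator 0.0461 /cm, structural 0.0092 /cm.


f = Sigma_a_fuel / (Sigma_a_fuel + Sigma_a_mod + Sigma_a_other)
f = 0.318 / (0.318 + 0.0461 + 0.0092)
f = 0.85186

0.85186


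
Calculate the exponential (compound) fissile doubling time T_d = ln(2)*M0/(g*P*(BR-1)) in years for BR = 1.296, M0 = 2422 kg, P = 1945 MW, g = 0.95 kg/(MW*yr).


Breeding gain G = BR - 1 = 1.296 - 1 = 0.296
Fissile production rate = g * P * G = 0.95 * 1945 * 0.296 = 546.934 kg/yr
T_d = ln(2) * M0 / (g * P * G)
T_d = ln(2) * 2422 / 546.934 = 3.0695 yr

3.0695


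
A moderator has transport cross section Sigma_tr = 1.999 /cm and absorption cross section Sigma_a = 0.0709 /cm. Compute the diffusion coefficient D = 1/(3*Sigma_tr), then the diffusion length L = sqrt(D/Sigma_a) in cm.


D = 1 / (3 * Sigma_tr) = 1 / (3 * 1.999) = 0.1667500 cm
L = sqrt(D / Sigma_a)
L = sqrt(0.1667500 / 0.0709)
L = 1.5336 cm

1.5336


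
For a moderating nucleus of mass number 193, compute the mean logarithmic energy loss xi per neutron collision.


xi = 1 + (A-1)^2/(2A) * ln((A-1)/(A+1))
xi = 1 + (193-1)^2/(2*193) * ln((193-1)/(193 +1))
xi = 0.010327

0.010327


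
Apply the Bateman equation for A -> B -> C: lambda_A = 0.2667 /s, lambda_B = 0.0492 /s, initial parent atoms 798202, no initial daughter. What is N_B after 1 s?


N_B(t) = lambda_A * N_A0 / (lambda_B - lambda_A) * [exp(-lambda_A*t) - exp(-lambda_B*t)]
exp(-0.2667*1) = 0.7659028; exp(-0.0492*1) = 0.9519907
N_B = 0.2667 * 798202 / (0.0492 - 0.2667) * (0.7659028 - 0.9519907)
N_B = 182136

182136


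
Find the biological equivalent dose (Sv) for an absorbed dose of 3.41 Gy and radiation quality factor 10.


H = D * Q
H = 3.41 * 10
H = 34.100 Sv

34.100


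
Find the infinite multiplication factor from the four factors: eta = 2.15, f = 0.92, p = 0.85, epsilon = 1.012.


k_inf = eta * f * p * epsilon
k_inf = 2.15 * 0.92 * 0.85 * 1.012
k_inf = 1.7015

1.7015


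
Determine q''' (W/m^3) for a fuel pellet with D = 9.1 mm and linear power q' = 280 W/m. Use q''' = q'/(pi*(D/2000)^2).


r = D / 2 / 1000 = 9.1 / 2 / 1000 = 0.00455 m
q''' = q' / (pi * r^2)
q''' = 280 / (pi * 0.00455^2)
q''' = 4.3051e+06 W/m^3

4.3051e+06


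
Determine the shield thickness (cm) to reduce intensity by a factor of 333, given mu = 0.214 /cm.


x = ln(factor) / mu
x = ln(333) / 0.214
x = 27.141 cm

27.141


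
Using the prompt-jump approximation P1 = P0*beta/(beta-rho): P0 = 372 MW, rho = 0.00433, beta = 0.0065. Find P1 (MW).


P1/P0 = beta / (beta - rho)
P1/P0 = 0.0065 / (0.0065 - 0.00433) = 2.995392
P1 = 372 * 2.995392 = 1114.3 MW

1114.3


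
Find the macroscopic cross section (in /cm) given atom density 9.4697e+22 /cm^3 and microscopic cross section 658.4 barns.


Sigma = N * sigma_barns * 1e-24
Sigma = 9.4697e+22 * 658.4 * 1e-24
Sigma = 62.349 /cm

62.349


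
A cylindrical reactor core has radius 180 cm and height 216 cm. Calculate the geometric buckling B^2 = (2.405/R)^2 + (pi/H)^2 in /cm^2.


B^2 = (2.405/R)^2 + (pi/H)^2
B^2 = (2.405/180)^2 + (pi/216)^2
B^2 = 3.9006e-04 /cm^2

3.9006e-04


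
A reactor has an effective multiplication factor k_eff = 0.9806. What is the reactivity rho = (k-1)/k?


rho = (k_eff - 1) / k_eff
rho = (0.9806 - 1) / 0.9806
rho = -0.019784

-0.019784


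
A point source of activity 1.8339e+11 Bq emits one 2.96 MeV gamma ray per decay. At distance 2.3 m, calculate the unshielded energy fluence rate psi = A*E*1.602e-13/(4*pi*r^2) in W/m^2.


psi = A * E * 1.602e-13 / (4*pi*r^2)
psi = 1.8339e+11 * 2.96 * 1.602e-13 / (4*pi*2.3^2)
psi = 0.0013082 W/m^2

0.0013082


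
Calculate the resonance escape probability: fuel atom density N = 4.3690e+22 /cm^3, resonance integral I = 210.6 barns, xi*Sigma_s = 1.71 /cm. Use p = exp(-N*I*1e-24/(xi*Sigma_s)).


p = exp(-N * I * 1e-24 / (xi*Sigma_s))
p = exp(-4.3690e+22 * 210.6 * 1e-24 / 1.71)
p = 0.0046043

0.0046043


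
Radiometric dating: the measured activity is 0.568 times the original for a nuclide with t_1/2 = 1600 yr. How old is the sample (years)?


lambda = ln(2) / t_half = ln(2) / 1600 = 4.332170e-04 /yr
t = -ln(A/A0) / lambda
t = -ln(0.568) / 4.332170e-04
t = 1305.7 yr

1305.7


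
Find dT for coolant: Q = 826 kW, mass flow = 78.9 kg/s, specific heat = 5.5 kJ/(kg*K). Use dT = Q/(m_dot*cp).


dT = Q / (m_dot * cp)
dT = 826 / (78.9 * 5.5)
dT = 1.9034 C

1.9034


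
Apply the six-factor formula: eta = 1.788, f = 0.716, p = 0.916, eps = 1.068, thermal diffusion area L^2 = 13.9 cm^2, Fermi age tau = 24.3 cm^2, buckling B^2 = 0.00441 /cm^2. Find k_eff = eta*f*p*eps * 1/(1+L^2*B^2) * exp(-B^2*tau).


k_inf = eta*f*p*eps = 1.788*0.716*0.916*1.068 = 1.252412
P_TNL = 1/(1 + L^2*B^2) = 1/(1 + 13.9*0.00441) = 0.9422415
P_FNL = exp(-B^2*tau) = exp(-0.00441*24.3) = 0.8983792
k_eff = k_inf * P_TNL * P_FNL = 1.252412 * 0.9422415 * 0.8983792
k_eff = 1.0602

1.0602


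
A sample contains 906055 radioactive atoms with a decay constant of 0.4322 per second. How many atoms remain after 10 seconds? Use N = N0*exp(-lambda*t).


N = N0 * exp(-lambda * t)
N = 906055 * exp(-0.4322 * 10)
N = 12026

12026


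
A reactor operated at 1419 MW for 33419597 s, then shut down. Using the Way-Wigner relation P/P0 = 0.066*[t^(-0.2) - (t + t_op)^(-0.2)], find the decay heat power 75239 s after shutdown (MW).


P/P0 = 0.066 * [t^(-0.2) - (t + t_op)^(-0.2)]
P/P0 = 0.066 * [75239^(-0.2) - (75239 + 33419597)^(-0.2)]
P/P0 = 0.066 * [0.1058550 - 0.03126111] = 0.004923197
P = 1419 * 0.004923197 = 6.9860 MW

6.9860


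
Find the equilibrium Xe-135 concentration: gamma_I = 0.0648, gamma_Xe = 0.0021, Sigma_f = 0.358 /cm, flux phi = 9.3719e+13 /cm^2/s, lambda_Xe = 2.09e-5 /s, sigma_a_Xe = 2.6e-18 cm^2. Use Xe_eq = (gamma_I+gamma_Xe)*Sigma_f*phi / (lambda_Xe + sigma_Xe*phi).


Xe_eq = (gamma_I + gamma_Xe) * Sigma_f * phi / (lambda_Xe + sigma_Xe * phi)
Numerator = (0.0648 + 0.0021) * 0.358 * 9.3719e+13 = 2.244589e+12
Denominator = 2.09e-5 + 2.6e-18 * 9.3719e+13 = 2.645694e-04
Xe_eq = 2.244589e+12 / 2.645694e-04 = 8.4839e+15 /cm^3

8.4839e+15


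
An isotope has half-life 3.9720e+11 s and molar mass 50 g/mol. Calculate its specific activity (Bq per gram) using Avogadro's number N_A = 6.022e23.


lambda = ln(2) / t_half = ln(2) / 3.9720e+11 = 1.745084e-12 /s
SA = lambda * N_A / M
SA = 1.745084e-12 * 6.022e23 / 50
SA = 2.1018e+10 Bq/g

2.1018e+10


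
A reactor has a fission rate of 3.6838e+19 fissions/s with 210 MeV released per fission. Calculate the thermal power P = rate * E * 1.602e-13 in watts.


P = fission_rate * E_MeV * 1.602e-13
P = 3.6838e+19 * 210 * 1.602e-13
P = 1.2393e+09 W

1.2393e+09


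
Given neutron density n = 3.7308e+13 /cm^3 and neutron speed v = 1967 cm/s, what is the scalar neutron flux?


phi = n * v
phi = 3.7308e+13 * 1967
phi = 7.3385e+16 /cm^2/s

7.3385e+16


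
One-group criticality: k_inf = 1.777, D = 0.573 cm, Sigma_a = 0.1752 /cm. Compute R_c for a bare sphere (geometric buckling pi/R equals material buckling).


L^2 = D / Sigma_a = 0.573 / 0.1752 = 3.270548 cm^2
B_m^2 = (k_inf - 1) / L^2 = (1.777 - 1) / 3.270548 = 0.2375749 /cm^2
For a bare sphere: B_g = pi/R, so R_c = pi / sqrt(B_m^2)
R_c = pi / sqrt(0.2375749) = 6.4454 cm

6.4454
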